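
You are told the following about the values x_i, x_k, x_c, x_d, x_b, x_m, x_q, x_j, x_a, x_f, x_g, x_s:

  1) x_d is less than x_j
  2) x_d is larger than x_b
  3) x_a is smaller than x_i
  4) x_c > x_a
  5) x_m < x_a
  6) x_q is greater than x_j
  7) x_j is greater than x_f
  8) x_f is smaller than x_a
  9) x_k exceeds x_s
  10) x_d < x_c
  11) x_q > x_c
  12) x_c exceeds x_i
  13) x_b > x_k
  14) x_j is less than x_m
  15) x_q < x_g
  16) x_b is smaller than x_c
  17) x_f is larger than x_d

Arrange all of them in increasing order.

x_s < x_k < x_b < x_d < x_f < x_j < x_m < x_a < x_i < x_c < x_q < x_g

Nothing is placed below x_s, so it is least; from there x_s < x_k; x_k < x_b; x_b < x_d; x_d < x_f; x_f < x_j; x_j < x_m; x_m < x_a; x_a < x_i; x_i < x_c; x_c < x_q; x_q < x_g, each given directly.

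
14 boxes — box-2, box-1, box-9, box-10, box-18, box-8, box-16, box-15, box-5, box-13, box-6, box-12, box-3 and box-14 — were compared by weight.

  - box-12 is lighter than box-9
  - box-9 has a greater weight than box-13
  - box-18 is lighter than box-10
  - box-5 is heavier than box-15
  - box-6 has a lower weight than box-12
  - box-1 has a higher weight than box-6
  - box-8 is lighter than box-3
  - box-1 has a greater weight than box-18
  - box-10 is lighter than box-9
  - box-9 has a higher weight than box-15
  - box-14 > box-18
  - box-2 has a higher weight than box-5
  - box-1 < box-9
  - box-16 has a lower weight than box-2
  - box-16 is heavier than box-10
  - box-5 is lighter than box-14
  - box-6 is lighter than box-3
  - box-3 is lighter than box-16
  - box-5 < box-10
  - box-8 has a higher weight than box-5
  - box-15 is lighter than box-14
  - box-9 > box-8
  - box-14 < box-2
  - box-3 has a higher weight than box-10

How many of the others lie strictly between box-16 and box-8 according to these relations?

1

Chaining upward from box-8 reaches: box-3, box-9, box-2.
Chaining downward from box-16 reaches: box-15, box-6, box-18, box-5, box-10, box-3.
Strictly between box-8 and box-16 are those in both lists: box-3 — 1 element.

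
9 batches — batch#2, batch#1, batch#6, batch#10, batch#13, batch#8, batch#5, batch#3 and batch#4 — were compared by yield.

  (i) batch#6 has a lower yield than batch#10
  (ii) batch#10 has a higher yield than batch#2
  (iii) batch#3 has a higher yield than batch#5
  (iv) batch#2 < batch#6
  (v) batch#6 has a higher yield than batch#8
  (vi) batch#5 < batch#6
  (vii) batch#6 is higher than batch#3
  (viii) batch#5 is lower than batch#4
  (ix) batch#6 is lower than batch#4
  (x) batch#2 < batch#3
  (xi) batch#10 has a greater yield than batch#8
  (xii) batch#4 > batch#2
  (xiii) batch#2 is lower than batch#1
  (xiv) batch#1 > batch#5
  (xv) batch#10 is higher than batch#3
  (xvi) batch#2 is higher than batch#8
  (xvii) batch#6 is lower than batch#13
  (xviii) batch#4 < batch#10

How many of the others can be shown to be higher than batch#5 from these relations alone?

From batch#5 the given relations immediately reach batch#3, batch#6, batch#1, batch#4.
From those, batch#10, batch#13 — 6 in total.
No other element is forced above batch#5 by the given relations, so the count is 6.

6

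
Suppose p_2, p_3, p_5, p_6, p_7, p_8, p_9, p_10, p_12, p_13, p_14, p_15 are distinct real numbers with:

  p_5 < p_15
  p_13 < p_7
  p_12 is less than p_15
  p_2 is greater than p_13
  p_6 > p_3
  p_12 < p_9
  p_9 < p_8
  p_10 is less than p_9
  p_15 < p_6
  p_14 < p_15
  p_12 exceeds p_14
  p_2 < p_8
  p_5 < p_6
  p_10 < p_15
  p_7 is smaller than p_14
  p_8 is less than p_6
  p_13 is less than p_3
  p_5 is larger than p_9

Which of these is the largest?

p_13 is not greatest since p_13 < p_7; p_7 is not greatest since p_7 < p_14; p_3 is not greatest since p_3 < p_6; p_14 is not greatest since p_14 < p_15; p_12 is not greatest since p_12 < p_9; p_10 is not greatest since p_10 < p_15; p_9 is not greatest since p_9 < p_5; p_5 is not greatest since p_5 < p_15; p_15 is not greatest since p_15 < p_6; p_2 is not greatest since p_2 < p_8; p_8 is not greatest since p_8 < p_6.
Only p_6 has nothing above it, so p_6 is the largest.

p_6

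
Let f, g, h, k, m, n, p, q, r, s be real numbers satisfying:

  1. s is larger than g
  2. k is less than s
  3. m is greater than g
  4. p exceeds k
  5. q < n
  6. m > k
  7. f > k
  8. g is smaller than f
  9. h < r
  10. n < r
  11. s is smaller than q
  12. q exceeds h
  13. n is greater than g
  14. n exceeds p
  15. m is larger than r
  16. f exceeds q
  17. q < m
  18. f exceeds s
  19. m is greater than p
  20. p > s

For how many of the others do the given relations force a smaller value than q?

From q the given relations immediately reach h, s.
From those, k, g — 4 in total.
No other element is forced below q by the given relations, so the count is 4.

4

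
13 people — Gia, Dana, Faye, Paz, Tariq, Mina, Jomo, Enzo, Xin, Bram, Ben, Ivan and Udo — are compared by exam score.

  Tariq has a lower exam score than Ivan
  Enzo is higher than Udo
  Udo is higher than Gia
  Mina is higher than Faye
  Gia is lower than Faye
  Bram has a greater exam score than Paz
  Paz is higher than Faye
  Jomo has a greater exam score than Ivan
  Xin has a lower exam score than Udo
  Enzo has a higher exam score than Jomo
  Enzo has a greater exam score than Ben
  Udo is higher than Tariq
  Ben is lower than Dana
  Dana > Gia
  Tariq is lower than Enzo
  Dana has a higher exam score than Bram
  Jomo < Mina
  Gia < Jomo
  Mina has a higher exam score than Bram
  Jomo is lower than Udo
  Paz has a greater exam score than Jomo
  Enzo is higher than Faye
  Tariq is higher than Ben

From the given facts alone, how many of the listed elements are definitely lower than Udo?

The elements the relations force below Udo are Ben, Gia, Tariq, Ivan, Xin, Jomo — no chain reaches any other.
That is 6.

6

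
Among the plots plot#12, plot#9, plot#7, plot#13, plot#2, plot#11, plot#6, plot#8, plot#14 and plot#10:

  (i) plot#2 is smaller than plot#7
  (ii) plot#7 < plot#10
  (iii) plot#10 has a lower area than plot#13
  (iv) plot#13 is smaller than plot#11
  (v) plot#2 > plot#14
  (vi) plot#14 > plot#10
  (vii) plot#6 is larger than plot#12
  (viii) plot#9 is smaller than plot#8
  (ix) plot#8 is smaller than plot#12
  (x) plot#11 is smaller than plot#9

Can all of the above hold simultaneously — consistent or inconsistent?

inconsistent

We have plot#10 < plot#14 stated directly, yet also plot#14 < plot#2 < plot#7 < plot#10 by chaining the others — so plot#14 < plot#10. Contradiction.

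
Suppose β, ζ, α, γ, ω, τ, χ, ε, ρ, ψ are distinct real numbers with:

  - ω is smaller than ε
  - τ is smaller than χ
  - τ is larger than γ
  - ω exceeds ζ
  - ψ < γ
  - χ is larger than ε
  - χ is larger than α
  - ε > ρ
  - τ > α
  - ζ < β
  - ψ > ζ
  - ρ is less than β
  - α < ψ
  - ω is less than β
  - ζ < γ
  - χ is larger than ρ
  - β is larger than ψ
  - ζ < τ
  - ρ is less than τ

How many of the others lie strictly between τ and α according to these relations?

2

Chaining upward from α reaches: ψ, γ, β, χ.
Chaining downward from τ reaches: ζ, ρ, ψ, γ.
Strictly between α and τ are those in both lists: ψ, γ — 2 elements.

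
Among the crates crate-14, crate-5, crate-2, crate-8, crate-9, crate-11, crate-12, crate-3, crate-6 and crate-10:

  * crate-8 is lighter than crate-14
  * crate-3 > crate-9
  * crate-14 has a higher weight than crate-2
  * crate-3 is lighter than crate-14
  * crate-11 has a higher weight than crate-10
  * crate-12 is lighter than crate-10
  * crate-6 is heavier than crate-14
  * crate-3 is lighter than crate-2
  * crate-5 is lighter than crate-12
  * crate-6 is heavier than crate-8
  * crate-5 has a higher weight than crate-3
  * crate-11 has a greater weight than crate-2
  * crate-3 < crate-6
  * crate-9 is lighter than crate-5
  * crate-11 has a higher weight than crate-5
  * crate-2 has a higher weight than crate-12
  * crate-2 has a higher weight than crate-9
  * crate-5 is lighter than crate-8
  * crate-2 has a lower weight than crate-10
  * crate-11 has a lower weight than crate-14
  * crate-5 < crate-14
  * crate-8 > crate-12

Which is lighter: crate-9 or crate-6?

crate-9

crate-9 < crate-3 and crate-3 < crate-5 give crate-9 < crate-5.
Then crate-5 < crate-12 extends the chain to crate-12.
With crate-12 < crate-10: crate-9 < crate-3 < crate-5 < crate-12 < crate-10.
With crate-10 < crate-11: crate-9 < crate-3 < crate-5 < crate-12 < crate-10 < crate-11.
With crate-11 < crate-14: crate-9 < crate-3 < crate-5 < crate-12 < crate-10 < crate-11 < crate-14.
With crate-14 < crate-6: crate-9 < crate-3 < crate-5 < crate-12 < crate-10 < crate-11 < crate-14 < crate-6.
So crate-9 < crate-6; crate-9 is the lighter of the two.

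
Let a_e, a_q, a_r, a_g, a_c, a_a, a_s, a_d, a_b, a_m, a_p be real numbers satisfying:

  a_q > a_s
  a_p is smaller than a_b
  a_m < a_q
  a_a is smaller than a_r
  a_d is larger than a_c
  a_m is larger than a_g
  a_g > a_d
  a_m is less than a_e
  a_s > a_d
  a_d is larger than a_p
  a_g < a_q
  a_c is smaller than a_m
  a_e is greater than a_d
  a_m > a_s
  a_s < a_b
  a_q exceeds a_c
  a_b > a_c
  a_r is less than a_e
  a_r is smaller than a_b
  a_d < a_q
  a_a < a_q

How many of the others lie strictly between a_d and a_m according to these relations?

The relations place a_d below a_m. An element lies strictly between them when it is forced above a_d and also forced below a_m.
Above a_d: {a_g, a_s, a_e, a_b, a_q}. Below a_m: {a_p, a_c, a_g, a_s}.
Intersection: {a_g, a_s} — 2.

2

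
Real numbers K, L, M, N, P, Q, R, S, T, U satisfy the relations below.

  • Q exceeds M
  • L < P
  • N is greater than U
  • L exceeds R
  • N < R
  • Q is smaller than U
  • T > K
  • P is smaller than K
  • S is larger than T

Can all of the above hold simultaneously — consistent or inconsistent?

Every relation is compatible with M < Q < U < N < R < L < P < K < T < S; the set is consistent.

consistent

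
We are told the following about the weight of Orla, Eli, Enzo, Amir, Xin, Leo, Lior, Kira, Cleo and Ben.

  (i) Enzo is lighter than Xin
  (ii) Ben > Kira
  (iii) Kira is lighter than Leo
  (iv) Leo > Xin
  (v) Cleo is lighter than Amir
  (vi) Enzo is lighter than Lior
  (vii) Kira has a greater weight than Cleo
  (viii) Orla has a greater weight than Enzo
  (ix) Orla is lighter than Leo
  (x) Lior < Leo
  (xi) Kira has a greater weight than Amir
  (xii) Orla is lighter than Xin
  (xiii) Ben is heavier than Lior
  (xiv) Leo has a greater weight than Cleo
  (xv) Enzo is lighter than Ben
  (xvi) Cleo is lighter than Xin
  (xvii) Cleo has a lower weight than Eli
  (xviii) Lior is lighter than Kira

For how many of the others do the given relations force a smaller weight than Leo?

Directly below Leo: Cleo, Orla, Xin, Lior, Kira.
One step further: Enzo, Amir (7 so far).
Nothing else is reachable below Leo; 7 in all.

7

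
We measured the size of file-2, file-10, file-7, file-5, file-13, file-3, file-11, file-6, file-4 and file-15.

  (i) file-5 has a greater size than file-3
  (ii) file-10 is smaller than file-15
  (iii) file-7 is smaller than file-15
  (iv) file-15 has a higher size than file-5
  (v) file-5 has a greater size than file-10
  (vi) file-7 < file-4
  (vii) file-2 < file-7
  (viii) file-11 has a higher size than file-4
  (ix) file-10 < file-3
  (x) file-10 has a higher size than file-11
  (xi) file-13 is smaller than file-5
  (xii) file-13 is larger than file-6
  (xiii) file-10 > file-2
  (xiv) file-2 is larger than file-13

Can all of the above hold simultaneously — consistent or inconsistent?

consistent

Every relation is compatible with file-6 < file-13 < file-2 < file-7 < file-4 < file-11 < file-10 < file-3 < file-5 < file-15; the set is consistent.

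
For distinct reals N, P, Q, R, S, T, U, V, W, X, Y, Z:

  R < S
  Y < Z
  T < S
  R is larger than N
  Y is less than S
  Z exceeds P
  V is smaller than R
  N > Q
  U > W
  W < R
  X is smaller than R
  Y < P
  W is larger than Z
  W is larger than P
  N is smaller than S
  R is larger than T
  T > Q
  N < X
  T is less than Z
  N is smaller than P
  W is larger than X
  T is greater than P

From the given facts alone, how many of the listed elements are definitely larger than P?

Directly above P: T, Z, W.
One step further: U, R, S (6 so far).
No other element is forced above P by the given relations, so the count is 6.

6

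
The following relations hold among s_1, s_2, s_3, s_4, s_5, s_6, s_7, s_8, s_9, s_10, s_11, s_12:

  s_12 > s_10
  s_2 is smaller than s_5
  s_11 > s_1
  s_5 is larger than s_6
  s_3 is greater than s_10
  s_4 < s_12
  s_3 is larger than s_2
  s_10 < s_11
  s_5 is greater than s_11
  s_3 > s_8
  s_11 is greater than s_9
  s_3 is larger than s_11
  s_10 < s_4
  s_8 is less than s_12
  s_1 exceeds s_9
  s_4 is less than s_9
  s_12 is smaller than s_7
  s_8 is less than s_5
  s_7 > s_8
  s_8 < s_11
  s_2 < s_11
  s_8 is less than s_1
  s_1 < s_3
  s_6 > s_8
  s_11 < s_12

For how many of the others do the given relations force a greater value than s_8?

7

The elements the relations force above s_8 are s_6, s_1, s_11, s_5, s_12, s_3, s_7 — no chain reaches any other.
That is 7.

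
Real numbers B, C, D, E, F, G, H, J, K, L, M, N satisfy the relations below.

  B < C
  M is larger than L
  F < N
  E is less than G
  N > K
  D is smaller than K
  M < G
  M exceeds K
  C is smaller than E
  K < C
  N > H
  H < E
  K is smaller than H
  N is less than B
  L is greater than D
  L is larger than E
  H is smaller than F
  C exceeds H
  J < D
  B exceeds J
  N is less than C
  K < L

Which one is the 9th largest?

H

The consecutive relations fix a unique order: J < D < K < H < F < N < B < C < E < L < M < G.
Counting 9 from the largest end gives H.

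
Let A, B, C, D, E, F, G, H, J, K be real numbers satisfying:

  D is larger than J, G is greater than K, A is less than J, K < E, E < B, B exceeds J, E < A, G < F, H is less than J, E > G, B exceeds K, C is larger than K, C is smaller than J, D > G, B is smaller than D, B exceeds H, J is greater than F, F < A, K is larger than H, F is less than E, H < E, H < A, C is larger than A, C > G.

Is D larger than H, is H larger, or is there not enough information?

D

Chaining the given relations: H < K < G < F < E < A < C < J < B < D.
So D is larger.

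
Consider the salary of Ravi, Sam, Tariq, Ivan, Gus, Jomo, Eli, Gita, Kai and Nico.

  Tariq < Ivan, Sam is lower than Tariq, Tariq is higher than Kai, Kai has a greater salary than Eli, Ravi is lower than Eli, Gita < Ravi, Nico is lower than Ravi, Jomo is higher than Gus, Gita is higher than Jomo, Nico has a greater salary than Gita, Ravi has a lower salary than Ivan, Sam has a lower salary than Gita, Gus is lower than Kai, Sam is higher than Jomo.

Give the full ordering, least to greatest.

Gus < Jomo < Sam < Gita < Nico < Ravi < Eli < Kai < Tariq < Ivan

Each adjacent pair is fixed by a given relation: Gus < Jomo; Jomo < Sam; Sam < Gita; Gita < Nico; Nico < Ravi; Ravi < Eli; Eli < Kai; Kai < Tariq; Tariq < Ivan. Chaining them end to end gives the full order.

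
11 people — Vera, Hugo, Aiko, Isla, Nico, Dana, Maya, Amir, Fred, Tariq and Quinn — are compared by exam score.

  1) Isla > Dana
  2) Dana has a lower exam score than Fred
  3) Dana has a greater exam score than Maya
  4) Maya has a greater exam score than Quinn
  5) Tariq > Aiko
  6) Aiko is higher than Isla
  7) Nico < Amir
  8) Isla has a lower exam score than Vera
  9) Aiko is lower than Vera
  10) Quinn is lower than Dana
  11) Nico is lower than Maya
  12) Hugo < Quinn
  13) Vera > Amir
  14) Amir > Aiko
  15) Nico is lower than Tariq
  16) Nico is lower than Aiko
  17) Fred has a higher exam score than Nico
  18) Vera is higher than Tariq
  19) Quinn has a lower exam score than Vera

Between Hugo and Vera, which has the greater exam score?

Vera

Following the relations from Hugo: Hugo < Quinn < Maya < Dana < Isla < Aiko < Amir < Vera.
So Hugo < Vera; Vera is the higher of the two.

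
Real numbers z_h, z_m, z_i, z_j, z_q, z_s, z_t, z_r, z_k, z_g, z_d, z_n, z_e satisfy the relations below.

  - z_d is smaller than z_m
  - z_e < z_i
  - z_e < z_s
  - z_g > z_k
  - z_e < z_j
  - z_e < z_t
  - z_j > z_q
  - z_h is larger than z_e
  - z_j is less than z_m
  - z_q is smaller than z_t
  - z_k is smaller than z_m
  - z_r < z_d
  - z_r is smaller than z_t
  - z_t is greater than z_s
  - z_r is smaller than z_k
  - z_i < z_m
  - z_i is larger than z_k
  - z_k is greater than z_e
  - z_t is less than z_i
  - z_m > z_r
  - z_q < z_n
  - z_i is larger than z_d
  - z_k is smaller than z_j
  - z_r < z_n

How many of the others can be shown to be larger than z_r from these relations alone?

8

The elements the relations force above z_r are z_n, z_t, z_k, z_g, z_d, z_i, z_j, z_m — no chain reaches any other.
That is 8.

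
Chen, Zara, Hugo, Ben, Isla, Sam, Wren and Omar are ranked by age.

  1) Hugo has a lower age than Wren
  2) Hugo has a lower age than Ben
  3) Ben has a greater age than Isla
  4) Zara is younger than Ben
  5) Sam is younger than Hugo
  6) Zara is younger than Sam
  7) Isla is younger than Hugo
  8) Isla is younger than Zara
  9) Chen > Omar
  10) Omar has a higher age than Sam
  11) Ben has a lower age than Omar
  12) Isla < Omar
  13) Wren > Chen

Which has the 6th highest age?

Sam

Piecing the relations together gives one ordering: Isla < Zara < Sam < Hugo < Ben < Omar < Chen < Wren.
The 6th largest is Sam.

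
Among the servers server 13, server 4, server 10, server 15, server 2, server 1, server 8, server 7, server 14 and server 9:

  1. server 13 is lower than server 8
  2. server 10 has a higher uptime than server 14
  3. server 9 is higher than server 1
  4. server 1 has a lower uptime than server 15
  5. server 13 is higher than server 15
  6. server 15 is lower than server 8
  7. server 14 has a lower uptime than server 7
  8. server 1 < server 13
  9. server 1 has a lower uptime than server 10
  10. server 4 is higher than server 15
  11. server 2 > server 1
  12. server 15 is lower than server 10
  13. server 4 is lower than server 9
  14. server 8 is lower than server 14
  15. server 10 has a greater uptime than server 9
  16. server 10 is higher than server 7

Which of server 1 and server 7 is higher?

server 1 < server 15 and server 15 < server 13 give server 1 < server 13.
Then server 13 < server 8 extends the chain to server 8.
Then server 8 < server 14 extends the chain to server 14.
Then server 14 < server 7 extends the chain to server 7.
So server 1 < server 7; server 7 is the higher of the two.

server 7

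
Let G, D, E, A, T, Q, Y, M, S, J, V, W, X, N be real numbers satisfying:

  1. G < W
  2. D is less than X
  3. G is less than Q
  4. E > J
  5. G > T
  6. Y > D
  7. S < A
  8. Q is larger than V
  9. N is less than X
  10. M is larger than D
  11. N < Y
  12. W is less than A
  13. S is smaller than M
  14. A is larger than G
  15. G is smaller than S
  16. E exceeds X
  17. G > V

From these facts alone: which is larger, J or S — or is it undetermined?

Following every chain through J: above J we get E.
S is not reached, and no chain runs the other way from S to J.
So the given relations leave the order of J and S undetermined.

undetermined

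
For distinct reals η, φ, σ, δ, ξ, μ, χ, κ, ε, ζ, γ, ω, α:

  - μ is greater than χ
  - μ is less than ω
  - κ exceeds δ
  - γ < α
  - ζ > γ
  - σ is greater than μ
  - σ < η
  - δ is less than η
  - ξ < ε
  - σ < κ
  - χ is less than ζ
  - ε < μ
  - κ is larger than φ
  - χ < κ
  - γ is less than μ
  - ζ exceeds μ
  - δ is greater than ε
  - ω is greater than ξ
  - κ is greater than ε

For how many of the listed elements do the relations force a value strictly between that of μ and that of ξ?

1

The relations place ξ below μ. An element lies strictly between them when it is forced above ξ and also forced below μ.
Above ξ: {ε, δ, ω, ζ, σ, η, κ}. Below μ: {ε, γ, χ}.
Intersection: {ε} — 1.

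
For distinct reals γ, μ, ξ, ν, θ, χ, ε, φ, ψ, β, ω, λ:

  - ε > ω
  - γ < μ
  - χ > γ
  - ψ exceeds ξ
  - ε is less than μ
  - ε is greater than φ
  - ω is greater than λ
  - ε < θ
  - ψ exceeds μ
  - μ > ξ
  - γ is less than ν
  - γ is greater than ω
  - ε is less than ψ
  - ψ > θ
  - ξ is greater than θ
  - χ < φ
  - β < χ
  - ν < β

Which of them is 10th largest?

Piecing the relations together gives one ordering: λ < ω < γ < ν < β < χ < φ < ε < θ < ξ < μ < ψ.
Counting 10 from the largest end gives γ.

γ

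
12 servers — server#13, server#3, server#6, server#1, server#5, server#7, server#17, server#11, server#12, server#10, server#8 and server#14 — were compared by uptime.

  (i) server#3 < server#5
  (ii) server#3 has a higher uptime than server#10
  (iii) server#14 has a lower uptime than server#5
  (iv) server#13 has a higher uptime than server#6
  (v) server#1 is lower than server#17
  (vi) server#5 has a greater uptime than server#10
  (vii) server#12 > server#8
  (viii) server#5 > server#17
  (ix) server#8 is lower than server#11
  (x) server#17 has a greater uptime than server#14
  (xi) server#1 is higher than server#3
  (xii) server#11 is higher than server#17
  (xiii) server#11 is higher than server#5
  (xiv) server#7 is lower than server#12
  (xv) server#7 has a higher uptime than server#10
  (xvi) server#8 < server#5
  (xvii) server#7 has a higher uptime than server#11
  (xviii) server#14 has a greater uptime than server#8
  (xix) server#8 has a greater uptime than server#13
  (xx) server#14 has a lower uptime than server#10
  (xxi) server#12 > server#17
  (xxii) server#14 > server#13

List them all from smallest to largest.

server#6 < server#13 < server#8 < server#14 < server#10 < server#3 < server#1 < server#17 < server#5 < server#11 < server#7 < server#12

The consecutive links are each given: server#6 < server#13; server#13 < server#8; server#8 < server#14; server#14 < server#10; server#10 < server#3; server#3 < server#1; server#1 < server#17; server#17 < server#5; server#5 < server#11; server#11 < server#7; server#7 < server#12.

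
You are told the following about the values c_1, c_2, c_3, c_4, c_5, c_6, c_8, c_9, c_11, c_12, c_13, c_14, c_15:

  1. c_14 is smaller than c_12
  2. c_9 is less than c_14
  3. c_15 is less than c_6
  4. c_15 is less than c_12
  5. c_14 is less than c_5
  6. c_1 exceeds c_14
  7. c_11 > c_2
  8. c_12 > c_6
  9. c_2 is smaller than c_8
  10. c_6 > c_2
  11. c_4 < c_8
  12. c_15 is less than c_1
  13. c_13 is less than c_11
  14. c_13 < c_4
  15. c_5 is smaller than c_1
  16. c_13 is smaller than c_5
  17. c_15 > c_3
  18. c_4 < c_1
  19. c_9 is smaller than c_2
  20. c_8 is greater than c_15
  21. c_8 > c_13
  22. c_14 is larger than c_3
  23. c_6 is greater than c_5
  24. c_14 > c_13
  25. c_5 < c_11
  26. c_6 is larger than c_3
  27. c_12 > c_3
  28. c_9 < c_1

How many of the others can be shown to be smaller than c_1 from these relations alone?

The elements the relations force below c_1 are c_13, c_3, c_9, c_4, c_14, c_15, c_5 — no chain reaches any other.
That is 7.

7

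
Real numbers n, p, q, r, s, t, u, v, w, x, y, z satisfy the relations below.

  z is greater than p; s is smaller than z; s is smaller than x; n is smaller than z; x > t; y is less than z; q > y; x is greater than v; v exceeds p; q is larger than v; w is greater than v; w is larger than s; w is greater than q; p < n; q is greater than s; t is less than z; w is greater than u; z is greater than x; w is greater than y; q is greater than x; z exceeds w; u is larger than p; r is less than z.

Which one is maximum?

Chaining downward from z: directly below it, p, y, r, t, s, x, n, w; then v, u, q.
That covers every other element, and nothing is given above z, so z is the maximum.

z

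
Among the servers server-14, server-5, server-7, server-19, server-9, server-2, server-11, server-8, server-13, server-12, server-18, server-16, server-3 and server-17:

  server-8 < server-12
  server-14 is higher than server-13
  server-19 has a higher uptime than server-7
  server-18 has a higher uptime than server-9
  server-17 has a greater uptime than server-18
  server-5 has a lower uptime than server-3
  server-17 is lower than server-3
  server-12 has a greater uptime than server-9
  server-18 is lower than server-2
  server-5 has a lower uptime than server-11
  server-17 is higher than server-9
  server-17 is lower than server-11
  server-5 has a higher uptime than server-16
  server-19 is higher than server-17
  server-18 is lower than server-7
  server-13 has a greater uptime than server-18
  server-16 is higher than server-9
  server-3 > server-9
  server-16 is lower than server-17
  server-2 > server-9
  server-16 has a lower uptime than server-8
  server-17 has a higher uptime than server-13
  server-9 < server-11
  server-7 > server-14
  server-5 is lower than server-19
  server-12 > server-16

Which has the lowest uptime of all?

Chaining upward from server-9: directly above it, server-16, server-18, server-2, server-17, server-3, server-11, server-12; then server-5, server-13, server-8, server-7, server-19; then server-14.
That covers every other element, and nothing is given below server-9, so server-9 is the lowest uptime.

server-9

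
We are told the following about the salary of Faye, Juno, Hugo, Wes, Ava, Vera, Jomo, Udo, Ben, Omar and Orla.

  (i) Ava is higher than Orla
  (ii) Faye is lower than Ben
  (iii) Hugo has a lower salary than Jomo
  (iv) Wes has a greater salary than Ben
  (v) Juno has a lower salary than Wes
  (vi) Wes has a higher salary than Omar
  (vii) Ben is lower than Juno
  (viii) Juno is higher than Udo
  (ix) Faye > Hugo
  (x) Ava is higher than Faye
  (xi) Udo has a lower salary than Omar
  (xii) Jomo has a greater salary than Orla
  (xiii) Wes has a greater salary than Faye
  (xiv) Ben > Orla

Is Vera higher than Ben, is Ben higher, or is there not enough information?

undetermined

Following every chain through Vera: nothing is chained to Vera.
Ben is not reached, and no chain runs the other way from Ben to Vera.
So the given relations leave the order of Vera and Ben undetermined.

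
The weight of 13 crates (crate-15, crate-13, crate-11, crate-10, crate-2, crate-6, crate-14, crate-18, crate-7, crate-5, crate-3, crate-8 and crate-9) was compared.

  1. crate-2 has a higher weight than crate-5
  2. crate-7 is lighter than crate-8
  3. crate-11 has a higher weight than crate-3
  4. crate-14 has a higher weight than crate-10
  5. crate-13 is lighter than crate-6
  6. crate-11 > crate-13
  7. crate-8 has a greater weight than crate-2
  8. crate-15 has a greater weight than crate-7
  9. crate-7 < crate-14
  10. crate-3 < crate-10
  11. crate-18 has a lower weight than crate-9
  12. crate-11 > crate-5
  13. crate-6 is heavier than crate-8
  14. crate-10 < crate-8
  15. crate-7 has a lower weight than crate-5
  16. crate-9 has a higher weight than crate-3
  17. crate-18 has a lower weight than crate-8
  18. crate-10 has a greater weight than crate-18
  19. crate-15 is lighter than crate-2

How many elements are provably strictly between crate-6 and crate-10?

The relations place crate-10 below crate-6. An element lies strictly between them when it is forced above crate-10 and also forced below crate-6.
Above crate-10: {crate-14, crate-8}. Below crate-6: {crate-3, crate-7, crate-18, crate-13, crate-5, crate-15, crate-2, crate-8}.
Intersection: {crate-8} — 1.

1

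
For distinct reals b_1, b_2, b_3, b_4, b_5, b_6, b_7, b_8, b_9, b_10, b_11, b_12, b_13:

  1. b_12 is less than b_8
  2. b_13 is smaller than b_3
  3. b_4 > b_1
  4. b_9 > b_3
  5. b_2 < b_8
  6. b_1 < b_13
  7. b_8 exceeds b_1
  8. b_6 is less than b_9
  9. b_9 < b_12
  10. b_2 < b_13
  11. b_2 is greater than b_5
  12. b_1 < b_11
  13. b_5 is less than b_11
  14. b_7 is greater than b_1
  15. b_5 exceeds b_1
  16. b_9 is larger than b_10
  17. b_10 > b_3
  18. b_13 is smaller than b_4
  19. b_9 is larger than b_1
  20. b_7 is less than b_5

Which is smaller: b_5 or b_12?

b_5

b_5 < b_2 and b_2 < b_13 give b_5 < b_13.
With b_13 < b_3: b_5 < b_2 < b_13 < b_3.
With b_3 < b_10: b_5 < b_2 < b_13 < b_3 < b_10.
With b_10 < b_9: b_5 < b_2 < b_13 < b_3 < b_10 < b_9.
With b_9 < b_12: b_5 < b_2 < b_13 < b_3 < b_10 < b_9 < b_12.
So b_5 < b_12; b_5 is the smaller of the two.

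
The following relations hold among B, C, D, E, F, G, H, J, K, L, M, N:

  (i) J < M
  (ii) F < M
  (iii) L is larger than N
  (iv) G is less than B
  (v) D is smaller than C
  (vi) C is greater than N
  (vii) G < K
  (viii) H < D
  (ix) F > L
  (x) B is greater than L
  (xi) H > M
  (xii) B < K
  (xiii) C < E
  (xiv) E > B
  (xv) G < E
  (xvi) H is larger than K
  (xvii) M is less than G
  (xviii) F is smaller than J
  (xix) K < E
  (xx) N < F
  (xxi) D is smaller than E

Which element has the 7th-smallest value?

Piecing the relations together gives one ordering: N < L < F < J < M < G < B < K < H < D < C < E.
The 7th smallest is B.

B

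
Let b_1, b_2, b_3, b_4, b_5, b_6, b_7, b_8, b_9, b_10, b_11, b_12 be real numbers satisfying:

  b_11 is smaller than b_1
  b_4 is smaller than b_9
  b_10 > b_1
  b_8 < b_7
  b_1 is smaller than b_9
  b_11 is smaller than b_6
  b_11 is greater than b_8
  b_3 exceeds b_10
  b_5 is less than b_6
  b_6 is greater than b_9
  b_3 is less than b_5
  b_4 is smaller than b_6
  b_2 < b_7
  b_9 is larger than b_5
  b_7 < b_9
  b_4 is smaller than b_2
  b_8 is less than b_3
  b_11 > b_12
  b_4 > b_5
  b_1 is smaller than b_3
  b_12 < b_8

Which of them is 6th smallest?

b_3

Piecing the relations together gives one ordering: b_12 < b_8 < b_11 < b_1 < b_10 < b_3 < b_5 < b_4 < b_2 < b_7 < b_9 < b_6.
The 6th smallest is b_3.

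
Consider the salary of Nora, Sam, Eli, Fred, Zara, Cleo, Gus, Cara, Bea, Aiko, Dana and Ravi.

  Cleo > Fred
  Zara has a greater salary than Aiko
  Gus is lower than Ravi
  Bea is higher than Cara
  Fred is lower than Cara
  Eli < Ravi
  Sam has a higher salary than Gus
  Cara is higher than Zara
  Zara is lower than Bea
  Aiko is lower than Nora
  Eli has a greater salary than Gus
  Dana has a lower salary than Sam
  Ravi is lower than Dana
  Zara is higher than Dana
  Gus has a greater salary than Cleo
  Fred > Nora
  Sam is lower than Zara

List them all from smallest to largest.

Aiko < Nora < Fred < Cleo < Gus < Eli < Ravi < Dana < Sam < Zara < Cara < Bea

Nothing is placed below Aiko, so it is least; from there Aiko < Nora; Nora < Fred; Fred < Cleo; Cleo < Gus; Gus < Eli; Eli < Ravi; Ravi < Dana; Dana < Sam; Sam < Zara; Zara < Cara; Cara < Bea, each given directly.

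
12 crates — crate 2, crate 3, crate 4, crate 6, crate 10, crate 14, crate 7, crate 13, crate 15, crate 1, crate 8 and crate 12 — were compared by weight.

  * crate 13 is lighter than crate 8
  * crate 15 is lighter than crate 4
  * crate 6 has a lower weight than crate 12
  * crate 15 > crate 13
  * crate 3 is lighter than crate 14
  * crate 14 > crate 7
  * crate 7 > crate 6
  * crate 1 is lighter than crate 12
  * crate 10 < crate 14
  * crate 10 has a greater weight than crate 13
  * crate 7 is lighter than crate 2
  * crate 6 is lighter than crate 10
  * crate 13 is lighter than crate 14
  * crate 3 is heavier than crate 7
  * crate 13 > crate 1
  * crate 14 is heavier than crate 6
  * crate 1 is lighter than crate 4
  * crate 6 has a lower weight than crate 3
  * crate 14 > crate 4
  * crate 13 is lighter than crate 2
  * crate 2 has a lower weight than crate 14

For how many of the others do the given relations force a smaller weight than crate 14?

Directly below crate 14: crate 6, crate 7, crate 3, crate 13, crate 2, crate 10, crate 4.
One step further: crate 1, crate 15 (9 so far).
Nothing else is reachable below crate 14; 9 in all.

9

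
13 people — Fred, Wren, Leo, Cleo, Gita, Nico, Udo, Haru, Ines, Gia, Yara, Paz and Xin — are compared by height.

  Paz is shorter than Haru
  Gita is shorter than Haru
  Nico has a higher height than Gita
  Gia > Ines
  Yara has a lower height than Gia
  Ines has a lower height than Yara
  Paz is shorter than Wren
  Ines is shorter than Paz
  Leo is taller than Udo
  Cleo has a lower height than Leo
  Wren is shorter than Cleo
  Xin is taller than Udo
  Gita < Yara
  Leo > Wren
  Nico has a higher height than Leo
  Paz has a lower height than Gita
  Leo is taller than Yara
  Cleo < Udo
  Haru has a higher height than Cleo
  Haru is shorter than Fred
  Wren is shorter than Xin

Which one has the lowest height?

Ines

Chaining upward from Ines: directly above it, Paz, Yara, Gia; then Wren, Gita, Haru, Leo; then Cleo, Fred, Xin, Nico; then Udo.
That covers every other element, and nothing is given below Ines, so Ines is the lowest height.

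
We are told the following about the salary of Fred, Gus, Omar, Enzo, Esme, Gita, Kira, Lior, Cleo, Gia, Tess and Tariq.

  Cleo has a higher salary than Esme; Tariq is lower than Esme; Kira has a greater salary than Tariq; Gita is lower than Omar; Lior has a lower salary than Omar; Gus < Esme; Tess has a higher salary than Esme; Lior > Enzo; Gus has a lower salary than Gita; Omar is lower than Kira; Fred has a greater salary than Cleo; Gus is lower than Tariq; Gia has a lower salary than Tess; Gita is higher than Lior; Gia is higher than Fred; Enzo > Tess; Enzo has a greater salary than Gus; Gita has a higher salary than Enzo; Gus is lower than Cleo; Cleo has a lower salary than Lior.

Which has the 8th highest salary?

Fred

Chaining the given pairs: Gus < Tariq < Esme < Cleo < Fred < Gia < Tess < Enzo < Lior < Gita < Omar < Kira.
Counting 8 from the largest end gives Fred.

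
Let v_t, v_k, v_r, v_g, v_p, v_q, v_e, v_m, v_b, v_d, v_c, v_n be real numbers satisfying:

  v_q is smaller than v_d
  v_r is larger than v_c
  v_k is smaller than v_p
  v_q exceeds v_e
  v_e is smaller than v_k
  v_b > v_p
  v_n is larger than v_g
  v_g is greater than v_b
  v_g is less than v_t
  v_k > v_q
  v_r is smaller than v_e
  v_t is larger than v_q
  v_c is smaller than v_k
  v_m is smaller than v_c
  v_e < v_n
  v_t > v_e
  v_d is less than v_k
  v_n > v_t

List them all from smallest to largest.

v_m < v_c < v_r < v_e < v_q < v_d < v_k < v_p < v_b < v_g < v_t < v_n

Each adjacent pair is fixed by a given relation: v_m < v_c; v_c < v_r; v_r < v_e; v_e < v_q; v_q < v_d; v_d < v_k; v_k < v_p; v_p < v_b; v_b < v_g; v_g < v_t; v_t < v_n. Chaining them end to end gives the full order.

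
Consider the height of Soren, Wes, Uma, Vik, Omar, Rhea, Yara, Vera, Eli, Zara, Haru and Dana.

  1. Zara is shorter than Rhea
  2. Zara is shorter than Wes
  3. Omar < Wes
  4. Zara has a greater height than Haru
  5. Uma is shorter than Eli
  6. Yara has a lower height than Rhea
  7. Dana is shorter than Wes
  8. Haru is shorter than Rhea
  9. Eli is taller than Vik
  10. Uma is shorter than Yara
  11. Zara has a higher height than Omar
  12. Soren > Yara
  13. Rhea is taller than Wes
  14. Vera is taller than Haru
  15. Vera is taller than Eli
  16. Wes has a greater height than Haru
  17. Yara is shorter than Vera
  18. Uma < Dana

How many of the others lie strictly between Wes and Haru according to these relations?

The relations place Haru below Wes. An element lies strictly between them when it is forced above Haru and also forced below Wes.
Above Haru: {Zara, Vera, Rhea}. Below Wes: {Uma, Omar, Dana, Zara}.
Intersection: {Zara} — 1.

1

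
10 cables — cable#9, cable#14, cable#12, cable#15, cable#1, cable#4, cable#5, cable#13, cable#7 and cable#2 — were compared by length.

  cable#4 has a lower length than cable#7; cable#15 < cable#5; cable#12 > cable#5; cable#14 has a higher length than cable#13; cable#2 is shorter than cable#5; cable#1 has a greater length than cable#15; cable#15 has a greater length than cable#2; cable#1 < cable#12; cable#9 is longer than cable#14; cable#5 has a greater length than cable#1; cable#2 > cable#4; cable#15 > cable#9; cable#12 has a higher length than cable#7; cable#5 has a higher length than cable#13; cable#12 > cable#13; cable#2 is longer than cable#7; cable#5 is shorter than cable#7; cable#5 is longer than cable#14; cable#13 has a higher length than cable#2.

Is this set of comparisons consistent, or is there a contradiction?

inconsistent

Chaining the given relations yields cable#7 < cable#2 < cable#13 < cable#14 < cable#9 < cable#15 < cable#1 < cable#5, so cable#7 < cable#5. But one relation states cable#5 < cable#7. These cannot both hold.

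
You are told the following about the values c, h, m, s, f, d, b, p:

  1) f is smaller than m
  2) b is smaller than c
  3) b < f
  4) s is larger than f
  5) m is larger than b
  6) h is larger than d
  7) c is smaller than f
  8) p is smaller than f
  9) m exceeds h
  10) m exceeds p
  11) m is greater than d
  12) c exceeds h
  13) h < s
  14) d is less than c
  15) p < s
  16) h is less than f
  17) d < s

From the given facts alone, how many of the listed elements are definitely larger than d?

5

From d the given relations immediately reach h, c, s, m.
From those, f — 5 in total.
No other element is forced above d by the given relations, so the count is 5.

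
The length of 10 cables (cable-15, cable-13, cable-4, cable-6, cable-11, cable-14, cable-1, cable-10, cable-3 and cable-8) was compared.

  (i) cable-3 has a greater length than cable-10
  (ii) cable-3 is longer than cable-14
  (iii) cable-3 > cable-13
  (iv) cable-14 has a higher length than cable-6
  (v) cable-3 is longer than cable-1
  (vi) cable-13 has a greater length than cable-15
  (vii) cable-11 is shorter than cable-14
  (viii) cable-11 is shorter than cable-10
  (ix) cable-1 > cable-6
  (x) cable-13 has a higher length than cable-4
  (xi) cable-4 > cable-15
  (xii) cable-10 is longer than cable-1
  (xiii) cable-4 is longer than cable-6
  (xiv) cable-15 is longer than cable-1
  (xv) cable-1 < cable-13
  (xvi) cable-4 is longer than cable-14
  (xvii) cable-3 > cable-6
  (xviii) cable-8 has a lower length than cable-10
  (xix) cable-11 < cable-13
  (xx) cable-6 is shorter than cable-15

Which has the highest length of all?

Chaining downward from cable-3: directly below it, cable-6, cable-1, cable-14, cable-10, cable-13; then cable-11, cable-15, cable-4, cable-8.
That covers every other element, and nothing is given above cable-3, so cable-3 is the highest length.

cable-3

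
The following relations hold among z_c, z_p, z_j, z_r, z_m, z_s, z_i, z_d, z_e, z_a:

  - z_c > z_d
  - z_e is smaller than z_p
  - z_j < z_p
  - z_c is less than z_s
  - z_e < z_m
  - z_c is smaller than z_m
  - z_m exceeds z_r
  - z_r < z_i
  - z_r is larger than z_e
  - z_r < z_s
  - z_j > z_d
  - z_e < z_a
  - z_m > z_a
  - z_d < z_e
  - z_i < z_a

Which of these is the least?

z_e is not least since z_d < z_e; z_c is not least since z_d < z_c; z_r is not least since z_e < z_r; z_j is not least since z_d < z_j; z_i is not least since z_r < z_i; z_a is not least since z_i < z_a; z_s is not least since z_c < z_s; z_p is not least since z_e < z_p; z_m is not least since z_a < z_m.
Only z_d has nothing below it, so z_d is the least.

z_d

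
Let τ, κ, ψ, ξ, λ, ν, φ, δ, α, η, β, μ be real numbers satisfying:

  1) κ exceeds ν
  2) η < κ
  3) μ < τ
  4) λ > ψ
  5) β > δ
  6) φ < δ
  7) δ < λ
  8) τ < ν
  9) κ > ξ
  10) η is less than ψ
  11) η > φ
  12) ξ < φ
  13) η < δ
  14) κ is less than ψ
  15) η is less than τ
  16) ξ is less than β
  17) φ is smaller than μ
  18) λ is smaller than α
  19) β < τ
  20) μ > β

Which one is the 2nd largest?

Chaining the given pairs: ξ < φ < η < δ < β < μ < τ < ν < κ < ψ < λ < α.
Counting 2 from the largest end gives λ.

λ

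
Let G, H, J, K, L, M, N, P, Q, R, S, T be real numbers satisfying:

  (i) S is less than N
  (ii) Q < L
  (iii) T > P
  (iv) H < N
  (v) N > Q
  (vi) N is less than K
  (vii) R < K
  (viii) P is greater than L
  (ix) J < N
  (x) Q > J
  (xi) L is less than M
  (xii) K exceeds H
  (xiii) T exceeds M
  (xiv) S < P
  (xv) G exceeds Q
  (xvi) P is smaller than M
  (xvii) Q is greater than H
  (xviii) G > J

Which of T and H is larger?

T

Link the given pairs in sequence: H < Q; Q < L; L < P; P < M; M < T.
Chaining these gives H < Q < L < P < M < T.
So H < T; T is the larger of the two.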